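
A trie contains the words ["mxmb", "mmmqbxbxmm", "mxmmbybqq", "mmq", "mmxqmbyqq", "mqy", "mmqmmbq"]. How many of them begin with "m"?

7

Filter for entries beginning with "m":
Words under "m": mmmqbxbxmm, mmq, mmqmmbq, mmxqmbyqq, mqy, mxmb, mxmmbybqq
Count: 7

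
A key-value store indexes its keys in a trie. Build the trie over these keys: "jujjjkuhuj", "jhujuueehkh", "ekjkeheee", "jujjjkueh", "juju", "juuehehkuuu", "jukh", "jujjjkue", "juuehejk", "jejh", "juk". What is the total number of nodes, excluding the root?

For each word, the new-node count is its length minus the longest prefix already in the trie:
  "jujjjkuhuj" → 10 new (j, u, j, j, j, k, u, h, u, j)
  "jhujuueehkh" → prefix "j" already present; 10 new (h, u, j, u, u, e, e, h, k, h)
  "ekjkeheee" → 9 new (e, k, j, k, e, h, e, e, e)
  "jujjjkueh" → prefix "jujjjku" already present; 2 new (e, h)
  "juju" → prefix "juj" already present; 1 new (u)
  "juuehehkuuu" → prefix "ju" already present; 9 new (u, e, h, e, h, k, u, u, u)
  "jukh" → prefix "ju" already present; 2 new (k, h)
  "jujjjkue" → prefix "jujjjkue" already present; 0 new (none)
  "juuehejk" → prefix "juuehe" already present; 2 new (j, k)
  "jejh" → prefix "j" already present; 3 new (e, j, h)
  "juk" → prefix "juk" already present; 0 new (none)
Total nodes = 10 + 10 + 9 + 2 + 1 + 9 + 2 + 0 + 2 + 3 + 0 = 48

48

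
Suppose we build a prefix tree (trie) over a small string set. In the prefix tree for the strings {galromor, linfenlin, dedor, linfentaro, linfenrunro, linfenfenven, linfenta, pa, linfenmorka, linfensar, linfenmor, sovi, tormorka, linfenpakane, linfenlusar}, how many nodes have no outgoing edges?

13

A leaf is a node with no children — equivalently, the end of a word that is not a proper prefix of any other stored word.
Those words: "dedor", "galromor", "linfenfenven", "linfenlin", "linfenlusar", "linfenmorka", "linfenpakane", "linfenrunro", "linfensar", "linfentaro", "pa", "sovi", "tormorka"
Leaf count: 13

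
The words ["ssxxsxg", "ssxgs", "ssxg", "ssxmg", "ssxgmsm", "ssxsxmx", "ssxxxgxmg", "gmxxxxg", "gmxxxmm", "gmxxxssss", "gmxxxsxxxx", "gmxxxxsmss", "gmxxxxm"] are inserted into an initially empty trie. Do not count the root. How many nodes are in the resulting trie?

Trace insertions, counting only characters that open a new branch:
  "ssxxsxg" → 7 new (s, s, x, x, s, x, g)
  "ssxgs" → prefix "ssx" already present; 2 new (g, s)
  "ssxg" → prefix "ssxg" already present; 0 new (none)
  "ssxmg" → prefix "ssx" already present; 2 new (m, g)
  "ssxgmsm" → prefix "ssxg" already present; 3 new (m, s, m)
  "ssxsxmx" → prefix "ssx" already present; 4 new (s, x, m, x)
  "ssxxxgxmg" → prefix "ssxx" already present; 5 new (x, g, x, m, g)
  "gmxxxxg" → 7 new (g, m, x, x, x, x, g)
  "gmxxxmm" → prefix "gmxxx" already present; 2 new (m, m)
  "gmxxxssss" → prefix "gmxxx" already present; 4 new (s, s, s, s)
  "gmxxxsxxxx" → prefix "gmxxxs" already present; 4 new (x, x, x, x)
  "gmxxxxsmss" → prefix "gmxxxx" already present; 4 new (s, m, s, s)
  "gmxxxxm" → prefix "gmxxxx" already present; 1 new (m)
Total nodes = 7 + 2 + 0 + 2 + 3 + 4 + 5 + 7 + 2 + 4 + 4 + 4 + 1 = 45

45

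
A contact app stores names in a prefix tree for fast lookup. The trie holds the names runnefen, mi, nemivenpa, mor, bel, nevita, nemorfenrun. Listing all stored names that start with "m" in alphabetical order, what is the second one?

Words with prefix "m", in lexicographic order: "mi", "mor"
The 2nd is mor.

mor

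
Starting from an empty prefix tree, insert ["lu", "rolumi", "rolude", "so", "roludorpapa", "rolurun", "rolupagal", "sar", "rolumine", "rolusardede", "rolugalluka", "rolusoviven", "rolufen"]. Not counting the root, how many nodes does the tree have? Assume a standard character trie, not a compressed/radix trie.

53

Insert word by word; a character creates a node only if that edge doesn't already exist:
  "lu" → 2 new (l, u)
  "rolumi" → 6 new (r, o, l, u, m, i)
  "rolude" → prefix "rolu" already present; 2 new (d, e)
  "so" → 2 new (s, o)
  "roludorpapa" → prefix "rolud" already present; 6 new (o, r, p, a, p, a)
  "rolurun" → prefix "rolu" already present; 3 new (r, u, n)
  "rolupagal" → prefix "rolu" already present; 5 new (p, a, g, a, l)
  "sar" → prefix "s" already present; 2 new (a, r)
  "rolumine" → prefix "rolumi" already present; 2 new (n, e)
  "rolusardede" → prefix "rolu" already present; 7 new (s, a, r, d, e, d, e)
  "rolugalluka" → prefix "rolu" already present; 7 new (g, a, l, l, u, k, a)
  "rolusoviven" → prefix "rolus" already present; 6 new (o, v, i, v, e, n)
  "rolufen" → prefix "rolu" already present; 3 new (f, e, n)
Total nodes = 2 + 6 + 2 + 2 + 6 + 3 + 5 + 2 + 2 + 7 + 7 + 6 + 3 = 53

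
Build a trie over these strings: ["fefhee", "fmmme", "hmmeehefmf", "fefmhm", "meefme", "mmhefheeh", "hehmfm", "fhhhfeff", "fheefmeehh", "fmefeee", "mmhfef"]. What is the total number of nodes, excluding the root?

65

Count nodes per top-level branch (shared prefixes stored once):
  'f'-branch (fefhee, fefmhm, fheefmeehh, fhhhfeff, fmefeee, fmmme): 33 nodes
  'h'-branch (hehmfm, hmmeehefmf): 15 nodes
  'm'-branch (meefme, mmhefheeh, mmhfef): 17 nodes
Sum: 65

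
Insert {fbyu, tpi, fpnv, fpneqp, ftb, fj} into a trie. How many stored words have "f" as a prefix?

Walk to "f"; the words in its subtree are exactly those with that prefix.
Matches: "fbyu", "fj", "fpneqp", "fpnv", "ftb"
Count: 5

5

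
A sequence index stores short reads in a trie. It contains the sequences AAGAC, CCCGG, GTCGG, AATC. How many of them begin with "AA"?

2

Traverse to the node for "AA", then collect every word in that subtree.
Matches: "AAGAC", "AATC"
Count: 2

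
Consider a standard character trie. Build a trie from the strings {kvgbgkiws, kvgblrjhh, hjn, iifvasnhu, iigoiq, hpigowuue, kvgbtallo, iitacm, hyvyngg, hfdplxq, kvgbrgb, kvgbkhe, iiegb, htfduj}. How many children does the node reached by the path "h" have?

Follow the path "h" to its node, then look at its outgoing edges.
Distinct next characters after "h": f, j, p, t, y.
That node has 5 child edges.

5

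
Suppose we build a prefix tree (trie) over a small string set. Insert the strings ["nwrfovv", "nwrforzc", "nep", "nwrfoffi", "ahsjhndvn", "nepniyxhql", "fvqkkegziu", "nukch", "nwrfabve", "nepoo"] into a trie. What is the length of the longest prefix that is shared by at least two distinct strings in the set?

Look for the deepest trie node that still has at least two words in its subtree.
e.g. "nwrfoffi" and "nwrforzc" share the prefix "nwrfo" of length 5; no pair shares a longer one.
Longest shared-prefix length: 5

5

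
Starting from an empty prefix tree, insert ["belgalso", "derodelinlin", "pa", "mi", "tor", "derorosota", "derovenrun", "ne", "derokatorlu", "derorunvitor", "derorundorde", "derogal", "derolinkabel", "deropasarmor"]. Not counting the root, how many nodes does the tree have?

Insert word by word; a character creates a node only if that edge doesn't already exist:
  "belgalso" → 8 new (b, e, l, g, a, l, s, o)
  "derodelinlin" → 12 new (d, e, r, o, d, e, l, i, n, l, i, n)
  "pa" → 2 new (p, a)
  "mi" → 2 new (m, i)
  "tor" → 3 new (t, o, r)
  "derorosota" → prefix "dero" already present; 6 new (r, o, s, o, t, a)
  "derovenrun" → prefix "dero" already present; 6 new (v, e, n, r, u, n)
  "ne" → 2 new (n, e)
  "derokatorlu" → prefix "dero" already present; 7 new (k, a, t, o, r, l, u)
  "derorunvitor" → prefix "deror" already present; 7 new (u, n, v, i, t, o, r)
  "derorundorde" → prefix "derorun" already present; 5 new (d, o, r, d, e)
  "derogal" → prefix "dero" already present; 3 new (g, a, l)
  "derolinkabel" → prefix "dero" already present; 8 new (l, i, n, k, a, b, e, l)
  "deropasarmor" → prefix "dero" already present; 8 new (p, a, s, a, r, m, o, r)
Total nodes = 8 + 12 + 2 + 2 + 3 + 6 + 6 + 2 + 7 + 7 + 5 + 3 + 8 + 8 = 79

79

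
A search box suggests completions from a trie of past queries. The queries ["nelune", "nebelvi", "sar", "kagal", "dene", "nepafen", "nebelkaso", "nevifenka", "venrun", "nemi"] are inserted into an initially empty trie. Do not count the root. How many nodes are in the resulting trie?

47

Insert word by word; a character creates a node only if that edge doesn't already exist:
  "nelune" → 6 new (n, e, l, u, n, e)
  "nebelvi" → prefix "ne" already present; 5 new (b, e, l, v, i)
  "sar" → 3 new (s, a, r)
  "kagal" → 5 new (k, a, g, a, l)
  "dene" → 4 new (d, e, n, e)
  "nepafen" → prefix "ne" already present; 5 new (p, a, f, e, n)
  "nebelkaso" → prefix "nebel" already present; 4 new (k, a, s, o)
  "nevifenka" → prefix "ne" already present; 7 new (v, i, f, e, n, k, a)
  "venrun" → 6 new (v, e, n, r, u, n)
  "nemi" → prefix "ne" already present; 2 new (m, i)
Total nodes = 6 + 5 + 3 + 5 + 4 + 5 + 4 + 7 + 6 + 2 = 47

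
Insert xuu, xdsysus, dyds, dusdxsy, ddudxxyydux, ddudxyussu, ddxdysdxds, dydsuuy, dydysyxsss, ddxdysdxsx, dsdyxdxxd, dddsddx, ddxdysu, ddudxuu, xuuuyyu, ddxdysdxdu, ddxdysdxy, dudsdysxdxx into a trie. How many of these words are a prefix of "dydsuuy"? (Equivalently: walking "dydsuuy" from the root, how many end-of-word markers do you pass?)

2

Traverse "dydsuuy" character by character; count nodes along the way that are marked as word ends.
Prefixes of the query that are stored words: "dyds", "dydsuuy"
Count: 2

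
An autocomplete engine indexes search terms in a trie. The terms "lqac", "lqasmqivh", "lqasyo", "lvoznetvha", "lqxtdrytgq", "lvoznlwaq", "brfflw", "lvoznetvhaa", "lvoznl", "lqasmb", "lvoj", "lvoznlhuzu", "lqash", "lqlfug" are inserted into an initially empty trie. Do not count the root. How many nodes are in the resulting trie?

Insert word by word; a character creates a node only if that edge doesn't already exist:
  "lqac" → 4 new (l, q, a, c)
  "lqasmqivh" → prefix "lqa" already present; 6 new (s, m, q, i, v, h)
  "lqasyo" → prefix "lqas" already present; 2 new (y, o)
  "lvoznetvha" → prefix "l" already present; 9 new (v, o, z, n, e, t, v, h, a)
  "lqxtdrytgq" → prefix "lq" already present; 8 new (x, t, d, r, y, t, g, q)
  "lvoznlwaq" → prefix "lvozn" already present; 4 new (l, w, a, q)
  "brfflw" → 6 new (b, r, f, f, l, w)
  "lvoznetvhaa" → prefix "lvoznetvha" already present; 1 new (a)
  "lvoznl" → prefix "lvoznl" already present; 0 new (none)
  "lqasmb" → prefix "lqasm" already present; 1 new (b)
  "lvoj" → prefix "lvo" already present; 1 new (j)
  "lvoznlhuzu" → prefix "lvoznl" already present; 4 new (h, u, z, u)
  "lqash" → prefix "lqas" already present; 1 new (h)
  "lqlfug" → prefix "lq" already present; 4 new (l, f, u, g)
Total nodes = 4 + 6 + 2 + 9 + 8 + 4 + 6 + 1 + 0 + 1 + 1 + 4 + 1 + 4 = 51

51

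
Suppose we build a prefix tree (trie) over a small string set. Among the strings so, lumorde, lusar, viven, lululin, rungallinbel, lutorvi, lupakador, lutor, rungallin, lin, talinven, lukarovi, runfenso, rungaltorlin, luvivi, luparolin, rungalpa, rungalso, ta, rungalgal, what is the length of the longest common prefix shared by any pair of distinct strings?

9

Look for the deepest trie node that still has at least two words in its subtree.
"rungallin" and "rungallinbel" agree on "rungallin" (9 characters) before diverging; nothing deeper is shared.
Longest shared-prefix length: 9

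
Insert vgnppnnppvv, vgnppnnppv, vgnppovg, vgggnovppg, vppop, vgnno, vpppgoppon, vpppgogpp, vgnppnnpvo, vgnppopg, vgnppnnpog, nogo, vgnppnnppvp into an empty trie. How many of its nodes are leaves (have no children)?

12

Leaves are exactly the stored words that no other stored word extends.
Those words: "nogo", "vgggnovppg", "vgnno", "vgnppnnpog", "vgnppnnppvp", "vgnppnnppvv", "vgnppnnpvo", "vgnppopg", "vgnppovg", "vppop", "vpppgogpp", "vpppgoppon"
Leaf count: 12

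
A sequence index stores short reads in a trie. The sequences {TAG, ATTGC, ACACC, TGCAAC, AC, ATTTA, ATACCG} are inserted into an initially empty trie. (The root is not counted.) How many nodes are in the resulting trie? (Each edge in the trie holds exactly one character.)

Count nodes per top-level branch (shared prefixes stored once):
  'A'-branch (AC, ACACC, ATACCG, ATTGC, ATTTA): 15 nodes
  'T'-branch (TAG, TGCAAC): 8 nodes
Sum: 23

23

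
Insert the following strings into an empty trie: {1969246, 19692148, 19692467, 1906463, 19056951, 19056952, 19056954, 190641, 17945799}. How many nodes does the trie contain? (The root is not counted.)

31

Count nodes per top-level branch (shared prefixes stored once):
  '1'-branch (17945799, 19056951, 19056952, 19056954, 190641, 1906463, 19692148, 1969246, 19692467): 31 nodes
Sum: 31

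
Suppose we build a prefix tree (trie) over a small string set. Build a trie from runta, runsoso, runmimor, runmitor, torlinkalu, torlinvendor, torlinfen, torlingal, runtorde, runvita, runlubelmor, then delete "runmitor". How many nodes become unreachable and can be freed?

3

Walk "runmitor" from the leaf back toward the root, removing each node that no remaining word uses.
The suffix "tor" (3 nodes) is used only by "runmitor"; the node for "runmi" still has the child "m", so pruning stops there.
Nodes removed: 3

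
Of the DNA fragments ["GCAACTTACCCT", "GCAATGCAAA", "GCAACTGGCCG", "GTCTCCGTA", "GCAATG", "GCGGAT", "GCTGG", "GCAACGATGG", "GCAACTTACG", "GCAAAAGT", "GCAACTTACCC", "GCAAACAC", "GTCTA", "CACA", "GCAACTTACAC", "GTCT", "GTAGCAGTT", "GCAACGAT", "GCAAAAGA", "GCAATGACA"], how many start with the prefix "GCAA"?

Filter for entries beginning with "GCAA":
Matches: "GCAAAAGA", "GCAAAAGT", "GCAAACAC", "GCAACGAT", "GCAACGATGG", "GCAACTGGCCG", "GCAACTTACAC", "GCAACTTACCC", "GCAACTTACCCT", "GCAACTTACG", "GCAATG", "GCAATGACA", "GCAATGCAAA"
Count: 13

13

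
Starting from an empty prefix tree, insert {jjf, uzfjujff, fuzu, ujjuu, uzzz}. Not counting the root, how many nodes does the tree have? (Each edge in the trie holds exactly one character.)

21

Trie structure (* marks end of a word):
(root)
├─ f
│  └─ u
│     └─ z
│        └─ u *
├─ j
│  └─ j
│     └─ f *
└─ u
   ├─ j
   │  └─ j
   │     └─ u
   │        └─ u *
   └─ z
      ├─ f
      │  └─ j
      │     └─ u
      │        └─ j
      │           └─ f
      │              └─ f *
      └─ z
         └─ z *
Counting every labelled node above: 21.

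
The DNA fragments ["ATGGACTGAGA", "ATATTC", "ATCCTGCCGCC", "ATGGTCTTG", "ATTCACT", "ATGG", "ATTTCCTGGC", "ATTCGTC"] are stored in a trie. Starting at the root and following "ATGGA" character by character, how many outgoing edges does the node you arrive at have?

Walk "ATGGA" from the root, arriving at one node.
Distinct next characters after "ATGGA": C.
That node has 1 child edge.

1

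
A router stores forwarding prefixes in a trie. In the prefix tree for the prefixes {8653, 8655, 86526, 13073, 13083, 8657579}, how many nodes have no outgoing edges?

6

A leaf is a node with no children — equivalently, the end of a word that is not a proper prefix of any other stored word.
Those words: "13073", "13083", "86526", "8653", "8655", "8657579"
Leaf count: 6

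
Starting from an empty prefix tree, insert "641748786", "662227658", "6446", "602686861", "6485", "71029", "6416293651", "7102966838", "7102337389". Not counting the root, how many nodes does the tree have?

Count nodes per top-level branch (shared prefixes stored once):
  '6'-branch (602686861, 6416293651, 641748786, 6446, 6485, 662227658): 36 nodes
  '7'-branch (7102337389, 71029, 7102966838): 16 nodes
Sum: 52

52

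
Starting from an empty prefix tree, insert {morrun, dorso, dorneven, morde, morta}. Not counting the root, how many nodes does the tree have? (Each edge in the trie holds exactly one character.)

Count nodes per top-level branch (shared prefixes stored once):
  'd'-branch (dorneven, dorso): 10 nodes
  'm'-branch (morde, morrun, morta): 10 nodes
Sum: 20

20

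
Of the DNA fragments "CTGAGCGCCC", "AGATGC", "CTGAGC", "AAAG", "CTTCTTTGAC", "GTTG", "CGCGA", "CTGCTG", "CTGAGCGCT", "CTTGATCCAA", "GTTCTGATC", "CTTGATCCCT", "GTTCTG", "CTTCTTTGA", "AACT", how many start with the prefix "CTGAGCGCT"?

1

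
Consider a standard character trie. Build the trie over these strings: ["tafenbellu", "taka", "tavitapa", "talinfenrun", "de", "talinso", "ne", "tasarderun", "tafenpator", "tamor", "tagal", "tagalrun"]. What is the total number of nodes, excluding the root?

For each word, the new-node count is its length minus the longest prefix already in the trie:
  "tafenbellu" → 10 new (t, a, f, e, n, b, e, l, l, u)
  "taka" → prefix "ta" already present; 2 new (k, a)
  "tavitapa" → prefix "ta" already present; 6 new (v, i, t, a, p, a)
  "talinfenrun" → prefix "ta" already present; 9 new (l, i, n, f, e, n, r, u, n)
  "de" → 2 new (d, e)
  "talinso" → prefix "talin" already present; 2 new (s, o)
  "ne" → 2 new (n, e)
  "tasarderun" → prefix "ta" already present; 8 new (s, a, r, d, e, r, u, n)
  "tafenpator" → prefix "tafen" already present; 5 new (p, a, t, o, r)
  "tamor" → prefix "ta" already present; 3 new (m, o, r)
  "tagal" → prefix "ta" already present; 3 new (g, a, l)
  "tagalrun" → prefix "tagal" already present; 3 new (r, u, n)
Total nodes = 10 + 2 + 6 + 9 + 2 + 2 + 2 + 8 + 5 + 3 + 3 + 3 = 55

55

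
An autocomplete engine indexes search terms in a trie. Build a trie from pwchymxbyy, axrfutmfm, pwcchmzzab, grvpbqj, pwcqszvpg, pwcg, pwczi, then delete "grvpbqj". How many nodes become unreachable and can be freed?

After clearing the end-marker at "grvpbqj", prune upward until reaching a node still needed by another word.
No other word shares any prefix with "grvpbqj", so all 7 of its nodes go.
Nodes removed: 7

7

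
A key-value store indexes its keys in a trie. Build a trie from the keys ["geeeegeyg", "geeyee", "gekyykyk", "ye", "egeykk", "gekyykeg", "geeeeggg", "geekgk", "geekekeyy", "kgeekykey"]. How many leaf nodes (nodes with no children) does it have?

A leaf is a node with no children — equivalently, the end of a word that is not a proper prefix of any other stored word.
Those words: "egeykk", "geeeegeyg", "geeeeggg", "geekekeyy", "geekgk", "geeyee", "gekyykeg", "gekyykyk", "kgeekykey", "ye"
Leaf count: 10

10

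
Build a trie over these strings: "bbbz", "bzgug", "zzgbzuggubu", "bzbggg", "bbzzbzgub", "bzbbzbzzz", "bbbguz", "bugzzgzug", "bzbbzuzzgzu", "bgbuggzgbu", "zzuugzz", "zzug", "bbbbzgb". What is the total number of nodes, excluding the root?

Count nodes per top-level branch (shared prefixes stored once):
  'b'-branch (bbbbzgb, bbbguz, bbbz, bbzzbzgub, bgbuggzgbu, bugzzgzug, bzbbzbzzz, bzbbzuzzgzu, bzbggg, bzgug): 55 nodes
  'z'-branch (zzgbzuggubu, zzug, zzuugzz): 17 nodes
Sum: 72

72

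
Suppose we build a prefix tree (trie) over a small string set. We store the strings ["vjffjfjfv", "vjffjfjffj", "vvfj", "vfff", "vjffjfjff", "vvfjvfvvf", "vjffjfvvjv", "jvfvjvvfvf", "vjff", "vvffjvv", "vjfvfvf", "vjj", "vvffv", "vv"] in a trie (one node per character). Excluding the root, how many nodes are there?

Trace insertions, counting only characters that open a new branch:
  "vjffjfjfv" → 9 new (v, j, f, f, j, f, j, f, v)
  "vjffjfjffj" → prefix "vjffjfjf" already present; 2 new (f, j)
  "vvfj" → prefix "v" already present; 3 new (v, f, j)
  "vfff" → prefix "v" already present; 3 new (f, f, f)
  "vjffjfjff" → prefix "vjffjfjff" already present; 0 new (none)
  "vvfjvfvvf" → prefix "vvfj" already present; 5 new (v, f, v, v, f)
  "vjffjfvvjv" → prefix "vjffjf" already present; 4 new (v, v, j, v)
  "jvfvjvvfvf" → 10 new (j, v, f, v, j, v, v, f, v, f)
  "vjff" → prefix "vjff" already present; 0 new (none)
  "vvffjvv" → prefix "vvf" already present; 4 new (f, j, v, v)
  "vjfvfvf" → prefix "vjf" already present; 4 new (v, f, v, f)
  "vjj" → prefix "vj" already present; 1 new (j)
  "vvffv" → prefix "vvff" already present; 1 new (v)
  "vv" → prefix "vv" already present; 0 new (none)
Total nodes = 9 + 2 + 3 + 3 + 0 + 5 + 4 + 10 + 0 + 4 + 4 + 1 + 1 + 0 = 46

46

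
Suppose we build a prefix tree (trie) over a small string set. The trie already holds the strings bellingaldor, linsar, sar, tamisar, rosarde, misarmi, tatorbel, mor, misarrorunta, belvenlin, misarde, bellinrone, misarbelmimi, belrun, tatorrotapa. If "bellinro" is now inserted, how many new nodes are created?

Every character of "bellinro" already lies on an existing path (it is a prefix of some stored word).
No new nodes are needed: 0.

0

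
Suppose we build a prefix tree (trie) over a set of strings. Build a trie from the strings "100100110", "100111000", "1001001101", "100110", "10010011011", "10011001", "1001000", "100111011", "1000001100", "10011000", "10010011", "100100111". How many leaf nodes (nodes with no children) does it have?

8

Leaves are exactly the stored words that no other stored word extends.
Those words: "1000001100", "1001000", "10010011011", "100100111", "10011000", "10011001", "100111000", "100111011"
Leaf count: 8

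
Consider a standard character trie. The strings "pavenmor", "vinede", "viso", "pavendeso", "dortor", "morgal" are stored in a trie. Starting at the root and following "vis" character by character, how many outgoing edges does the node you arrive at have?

1

Walk "vis" from the root, arriving at one node.
Characters that immediately follow "vis" among the stored strings: {o}.
That node has 1 child edge.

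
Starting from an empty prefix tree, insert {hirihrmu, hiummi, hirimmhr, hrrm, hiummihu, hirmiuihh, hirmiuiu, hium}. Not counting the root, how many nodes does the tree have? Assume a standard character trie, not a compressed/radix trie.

28

Insert word by word; a character creates a node only if that edge doesn't already exist:
  "hirihrmu" → 8 new (h, i, r, i, h, r, m, u)
  "hiummi" → prefix "hi" already present; 4 new (u, m, m, i)
  "hirimmhr" → prefix "hiri" already present; 4 new (m, m, h, r)
  "hrrm" → prefix "h" already present; 3 new (r, r, m)
  "hiummihu" → prefix "hiummi" already present; 2 new (h, u)
  "hirmiuihh" → prefix "hir" already present; 6 new (m, i, u, i, h, h)
  "hirmiuiu" → prefix "hirmiui" already present; 1 new (u)
  "hium" → prefix "hium" already present; 0 new (none)
Total nodes = 8 + 4 + 4 + 3 + 2 + 6 + 1 + 0 = 28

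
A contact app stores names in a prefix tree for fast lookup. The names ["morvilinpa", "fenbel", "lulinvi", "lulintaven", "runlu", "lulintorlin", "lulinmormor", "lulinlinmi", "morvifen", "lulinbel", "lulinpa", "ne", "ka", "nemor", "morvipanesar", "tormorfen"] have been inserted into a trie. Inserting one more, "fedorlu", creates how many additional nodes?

5

"fe" is already a path in the trie; the remaining "dorlu" must be added.
So 7 − 2 = 5 new nodes.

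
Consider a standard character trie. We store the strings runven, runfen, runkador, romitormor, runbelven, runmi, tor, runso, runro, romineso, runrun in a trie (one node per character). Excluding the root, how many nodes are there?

44

Insert word by word; a character creates a node only if that edge doesn't already exist:
  "runven" → 6 new (r, u, n, v, e, n)
  "runfen" → prefix "run" already present; 3 new (f, e, n)
  "runkador" → prefix "run" already present; 5 new (k, a, d, o, r)
  "romitormor" → prefix "r" already present; 9 new (o, m, i, t, o, r, m, o, r)
  "runbelven" → prefix "run" already present; 6 new (b, e, l, v, e, n)
  "runmi" → prefix "run" already present; 2 new (m, i)
  "tor" → 3 new (t, o, r)
  "runso" → prefix "run" already present; 2 new (s, o)
  "runro" → prefix "run" already present; 2 new (r, o)
  "romineso" → prefix "romi" already present; 4 new (n, e, s, o)
  "runrun" → prefix "runr" already present; 2 new (u, n)
Total nodes = 6 + 3 + 5 + 9 + 6 + 2 + 3 + 2 + 2 + 4 + 2 = 44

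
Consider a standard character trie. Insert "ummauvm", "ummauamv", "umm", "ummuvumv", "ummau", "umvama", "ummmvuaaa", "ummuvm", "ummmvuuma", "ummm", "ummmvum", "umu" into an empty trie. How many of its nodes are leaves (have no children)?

9

A leaf is a node with no children — equivalently, the end of a word that is not a proper prefix of any other stored word.
Those words: "ummauamv", "ummauvm", "ummmvuaaa", "ummmvum", "ummmvuuma", "ummuvm", "ummuvumv", "umu", "umvama"
Leaf count: 9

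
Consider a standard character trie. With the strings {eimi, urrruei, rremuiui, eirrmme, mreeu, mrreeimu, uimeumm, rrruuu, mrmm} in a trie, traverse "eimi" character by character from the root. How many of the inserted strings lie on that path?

1

Walk "eimi" from the root; an end-of-word marker is hit whenever a stored word is a prefix of "eimi".
Prefixes of the query that are stored words: "eimi"
Count: 1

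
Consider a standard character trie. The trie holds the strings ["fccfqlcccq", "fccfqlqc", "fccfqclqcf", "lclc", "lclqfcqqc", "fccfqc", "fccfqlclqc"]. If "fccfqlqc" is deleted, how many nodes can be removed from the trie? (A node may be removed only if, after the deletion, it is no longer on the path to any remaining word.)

After clearing the end-marker at "fccfqlqc", prune upward until reaching a node still needed by another word.
The suffix "qc" (2 nodes) is used only by "fccfqlqc"; the node for "fccfql" still has the child "c", so pruning stops there.
Nodes removed: 2

2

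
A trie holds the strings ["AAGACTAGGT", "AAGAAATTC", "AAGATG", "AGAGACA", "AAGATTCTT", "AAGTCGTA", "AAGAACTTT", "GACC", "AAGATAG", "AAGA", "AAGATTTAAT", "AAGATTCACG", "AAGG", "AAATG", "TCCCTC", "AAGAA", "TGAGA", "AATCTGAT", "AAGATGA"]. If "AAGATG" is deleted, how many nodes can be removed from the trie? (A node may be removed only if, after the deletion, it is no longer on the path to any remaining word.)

0

After clearing the end-marker at "AAGATG", prune upward until reaching a node still needed by another word.
Every node on "AAGATG" is still needed (e.g. by "AAGATGA"), so nothing is freed.
Nodes removed: 0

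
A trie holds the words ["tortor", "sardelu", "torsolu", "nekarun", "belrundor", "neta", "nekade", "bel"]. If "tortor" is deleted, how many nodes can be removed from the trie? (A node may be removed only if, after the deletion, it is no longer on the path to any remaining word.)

Walk "tortor" from the leaf back toward the root, removing each node that no remaining word uses.
The suffix "tor" (3 nodes) is used only by "tortor"; the node for "tor" still has the child "s", so pruning stops there.
Nodes removed: 3

3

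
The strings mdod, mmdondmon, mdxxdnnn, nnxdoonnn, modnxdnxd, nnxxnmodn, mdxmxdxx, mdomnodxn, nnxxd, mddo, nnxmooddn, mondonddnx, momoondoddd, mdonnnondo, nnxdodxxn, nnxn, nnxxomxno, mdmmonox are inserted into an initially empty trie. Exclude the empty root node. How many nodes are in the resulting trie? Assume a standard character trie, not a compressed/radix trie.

101

For each word, the new-node count is its length minus the longest prefix already in the trie:
  "mdod" → 4 new (m, d, o, d)
  "mmdondmon" → prefix "m" already present; 8 new (m, d, o, n, d, m, o, n)
  "mdxxdnnn" → prefix "md" already present; 6 new (x, x, d, n, n, n)
  "nnxdoonnn" → 9 new (n, n, x, d, o, o, n, n, n)
  "modnxdnxd" → prefix "m" already present; 8 new (o, d, n, x, d, n, x, d)
  "nnxxnmodn" → prefix "nnx" already present; 6 new (x, n, m, o, d, n)
  "mdxmxdxx" → prefix "mdx" already present; 5 new (m, x, d, x, x)
  "mdomnodxn" → prefix "mdo" already present; 6 new (m, n, o, d, x, n)
  "nnxxd" → prefix "nnxx" already present; 1 new (d)
  "mddo" → prefix "md" already present; 2 new (d, o)
  "nnxmooddn" → prefix "nnx" already present; 6 new (m, o, o, d, d, n)
  "mondonddnx" → prefix "mo" already present; 8 new (n, d, o, n, d, d, n, x)
  "momoondoddd" → prefix "mo" already present; 9 new (m, o, o, n, d, o, d, d, d)
  "mdonnnondo" → prefix "mdo" already present; 7 new (n, n, n, o, n, d, o)
  "nnxdodxxn" → prefix "nnxdo" already present; 4 new (d, x, x, n)
  "nnxn" → prefix "nnx" already present; 1 new (n)
  "nnxxomxno" → prefix "nnxx" already present; 5 new (o, m, x, n, o)
  "mdmmonox" → prefix "md" already present; 6 new (m, m, o, n, o, x)
Total nodes = 4 + 8 + 6 + 9 + 8 + 6 + 5 + 6 + 1 + 2 + 6 + 8 + 9 + 7 + 4 + 1 + 5 + 6 = 101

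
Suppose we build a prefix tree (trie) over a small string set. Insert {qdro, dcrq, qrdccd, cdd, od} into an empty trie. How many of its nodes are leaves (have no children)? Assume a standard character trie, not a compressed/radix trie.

5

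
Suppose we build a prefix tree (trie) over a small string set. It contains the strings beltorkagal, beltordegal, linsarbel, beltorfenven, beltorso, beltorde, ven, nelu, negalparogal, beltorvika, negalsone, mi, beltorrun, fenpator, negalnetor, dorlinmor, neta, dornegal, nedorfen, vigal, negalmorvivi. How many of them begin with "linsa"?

1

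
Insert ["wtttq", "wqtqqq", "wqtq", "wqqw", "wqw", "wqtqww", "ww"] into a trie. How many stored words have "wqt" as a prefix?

3

Walk to "wqt"; the words in its subtree are exactly those with that prefix.
Words under "wqt": wqtq, wqtqqq, wqtqww
Count: 3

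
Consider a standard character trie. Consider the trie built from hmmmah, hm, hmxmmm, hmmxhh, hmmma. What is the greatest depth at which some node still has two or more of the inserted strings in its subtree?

5

Look for the deepest trie node that still has at least two words in its subtree.
e.g. "hmmma" and "hmmmah" share the prefix "hmmma" of length 5; no pair shares a longer one.
Longest shared-prefix length: 5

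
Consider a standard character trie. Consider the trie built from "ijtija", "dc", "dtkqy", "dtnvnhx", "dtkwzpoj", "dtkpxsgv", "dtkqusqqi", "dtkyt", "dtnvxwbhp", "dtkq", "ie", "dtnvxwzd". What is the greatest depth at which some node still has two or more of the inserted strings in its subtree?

6

The deepest shared node is where two words last agree before diverging.
e.g. "dtnvxwbhp" and "dtnvxwzd" share the prefix "dtnvxw" of length 6; no pair shares a longer one.
Longest shared-prefix length: 6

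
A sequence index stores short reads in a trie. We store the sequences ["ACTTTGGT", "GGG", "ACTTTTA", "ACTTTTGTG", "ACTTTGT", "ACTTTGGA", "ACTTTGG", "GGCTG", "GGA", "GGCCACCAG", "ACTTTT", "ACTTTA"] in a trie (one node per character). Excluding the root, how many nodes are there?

29

For each word, the new-node count is its length minus the longest prefix already in the trie:
  "ACTTTGGT" → 8 new (A, C, T, T, T, G, G, T)
  "GGG" → 3 new (G, G, G)
  "ACTTTTA" → prefix "ACTTT" already present; 2 new (T, A)
  "ACTTTTGTG" → prefix "ACTTTT" already present; 3 new (G, T, G)
  "ACTTTGT" → prefix "ACTTTG" already present; 1 new (T)
  "ACTTTGGA" → prefix "ACTTTGG" already present; 1 new (A)
  "ACTTTGG" → prefix "ACTTTGG" already present; 0 new (none)
  "GGCTG" → prefix "GG" already present; 3 new (C, T, G)
  "GGA" → prefix "GG" already present; 1 new (A)
  "GGCCACCAG" → prefix "GGC" already present; 6 new (C, A, C, C, A, G)
  "ACTTTT" → prefix "ACTTTT" already present; 0 new (none)
  "ACTTTA" → prefix "ACTTT" already present; 1 new (A)
Total nodes = 8 + 3 + 2 + 3 + 1 + 1 + 0 + 3 + 1 + 6 + 0 + 1 = 29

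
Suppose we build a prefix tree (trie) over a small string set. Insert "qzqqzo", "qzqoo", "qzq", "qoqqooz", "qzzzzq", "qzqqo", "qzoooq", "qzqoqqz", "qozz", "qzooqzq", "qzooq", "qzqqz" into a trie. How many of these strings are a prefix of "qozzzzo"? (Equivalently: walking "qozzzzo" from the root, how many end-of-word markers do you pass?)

Walk "qozzzzo" from the root; an end-of-word marker is hit whenever a stored word is a prefix of "qozzzzo".
Prefixes of the query that are stored words: "qozz"
Count: 1

1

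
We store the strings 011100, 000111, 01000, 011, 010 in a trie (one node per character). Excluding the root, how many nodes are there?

14

Insert word by word; a character creates a node only if that edge doesn't already exist:
  "011100" → 6 new (0, 1, 1, 1, 0, 0)
  "000111" → prefix "0" already present; 5 new (0, 0, 1, 1, 1)
  "01000" → prefix "01" already present; 3 new (0, 0, 0)
  "011" → prefix "011" already present; 0 new (none)
  "010" → prefix "010" already present; 0 new (none)
Total nodes = 6 + 5 + 3 + 0 + 0 = 14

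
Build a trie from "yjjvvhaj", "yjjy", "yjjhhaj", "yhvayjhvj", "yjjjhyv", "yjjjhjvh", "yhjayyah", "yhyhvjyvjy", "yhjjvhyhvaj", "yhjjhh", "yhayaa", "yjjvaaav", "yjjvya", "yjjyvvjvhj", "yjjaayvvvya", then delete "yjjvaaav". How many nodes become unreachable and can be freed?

4

After clearing the end-marker at "yjjvaaav", prune upward until reaching a node still needed by another word.
The suffix "aaav" (4 nodes) is used only by "yjjvaaav"; the node for "yjjv" still has the child "v", so pruning stops there.
Nodes removed: 4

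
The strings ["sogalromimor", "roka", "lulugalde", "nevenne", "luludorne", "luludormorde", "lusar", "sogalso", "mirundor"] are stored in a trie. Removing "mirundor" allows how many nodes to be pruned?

After clearing the end-marker at "mirundor", prune upward until reaching a node still needed by another word.
No other word shares any prefix with "mirundor", so all 8 of its nodes go.
Nodes removed: 8

8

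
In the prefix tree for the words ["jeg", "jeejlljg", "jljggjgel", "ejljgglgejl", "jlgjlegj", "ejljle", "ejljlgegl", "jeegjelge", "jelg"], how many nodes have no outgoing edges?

9

Leaves are exactly the stored words that no other stored word extends.
Those words: "ejljgglgejl", "ejljle", "ejljlgegl", "jeegjelge", "jeejlljg", "jeg", "jelg", "jlgjlegj", "jljggjgel"
Leaf count: 9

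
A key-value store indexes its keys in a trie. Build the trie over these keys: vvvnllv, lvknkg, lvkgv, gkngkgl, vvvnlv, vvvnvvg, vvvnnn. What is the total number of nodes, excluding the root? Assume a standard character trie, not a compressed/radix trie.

28

Trie structure (* marks end of a word):
(root)
├─ g
│  └─ k
│     └─ n
│        └─ g
│           └─ k
│              └─ g
│                 └─ l *
├─ l
│  └─ v
│     └─ k
│        ├─ g
│        │  └─ v *
│        └─ n
│           └─ k
│              └─ g *
└─ v
   └─ v
      └─ v
         └─ n
            ├─ l
            │  ├─ l
            │  │  └─ v *
            │  └─ v *
            ├─ n
            │  └─ n *
            └─ v
               └─ v
                  └─ g *
Counting every labelled node above: 28.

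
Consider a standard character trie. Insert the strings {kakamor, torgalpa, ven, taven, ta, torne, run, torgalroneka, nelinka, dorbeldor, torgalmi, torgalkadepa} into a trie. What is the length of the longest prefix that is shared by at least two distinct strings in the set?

6

Equivalently: take the maximum, over all pairs, of their longest common prefix length.
"torgalkadepa" and "torgalmi" agree on "torgal" (6 characters) before diverging; nothing deeper is shared.
Longest shared-prefix length: 6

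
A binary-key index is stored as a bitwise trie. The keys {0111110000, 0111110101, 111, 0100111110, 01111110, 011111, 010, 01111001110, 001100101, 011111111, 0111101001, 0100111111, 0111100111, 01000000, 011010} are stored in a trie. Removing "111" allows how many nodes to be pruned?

3

Walk "111" from the leaf back toward the root, removing each node that no remaining word uses.
No other word shares any prefix with "111", so all 3 of its nodes go.
Nodes removed: 3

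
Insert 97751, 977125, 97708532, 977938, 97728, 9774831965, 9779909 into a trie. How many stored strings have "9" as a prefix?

7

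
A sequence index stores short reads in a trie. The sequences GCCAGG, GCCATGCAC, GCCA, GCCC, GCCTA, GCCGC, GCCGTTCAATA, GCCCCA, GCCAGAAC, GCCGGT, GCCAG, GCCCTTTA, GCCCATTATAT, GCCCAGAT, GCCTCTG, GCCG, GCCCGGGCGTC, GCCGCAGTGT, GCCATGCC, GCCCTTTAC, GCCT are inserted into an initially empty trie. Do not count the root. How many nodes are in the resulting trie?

61

Insert word by word; a character creates a node only if that edge doesn't already exist:
  "GCCAGG" → 6 new (G, C, C, A, G, G)
  "GCCATGCAC" → prefix "GCCA" already present; 5 new (T, G, C, A, C)
  "GCCA" → prefix "GCCA" already present; 0 new (none)
  "GCCC" → prefix "GCC" already present; 1 new (C)
  "GCCTA" → prefix "GCC" already present; 2 new (T, A)
  "GCCGC" → prefix "GCC" already present; 2 new (G, C)
  "GCCGTTCAATA" → prefix "GCCG" already present; 7 new (T, T, C, A, A, T, A)
  "GCCCCA" → prefix "GCCC" already present; 2 new (C, A)
  "GCCAGAAC" → prefix "GCCAG" already present; 3 new (A, A, C)
  "GCCGGT" → prefix "GCCG" already present; 2 new (G, T)
  "GCCAG" → prefix "GCCAG" already present; 0 new (none)
  "GCCCTTTA" → prefix "GCCC" already present; 4 new (T, T, T, A)
  "GCCCATTATAT" → prefix "GCCC" already present; 7 new (A, T, T, A, T, A, T)
  "GCCCAGAT" → prefix "GCCCA" already present; 3 new (G, A, T)
  "GCCTCTG" → prefix "GCCT" already present; 3 new (C, T, G)
  "GCCG" → prefix "GCCG" already present; 0 new (none)
  "GCCCGGGCGTC" → prefix "GCCC" already present; 7 new (G, G, G, C, G, T, C)
  "GCCGCAGTGT" → prefix "GCCGC" already present; 5 new (A, G, T, G, T)
  "GCCATGCC" → prefix "GCCATGC" already present; 1 new (C)
  "GCCCTTTAC" → prefix "GCCCTTTA" already present; 1 new (C)
  "GCCT" → prefix "GCCT" already present; 0 new (none)
Total nodes = 6 + 5 + 0 + 1 + 2 + 2 + 7 + 2 + 3 + 2 + 0 + 4 + 7 + 3 + 3 + 0 + 7 + 5 + 1 + 1 + 0 = 61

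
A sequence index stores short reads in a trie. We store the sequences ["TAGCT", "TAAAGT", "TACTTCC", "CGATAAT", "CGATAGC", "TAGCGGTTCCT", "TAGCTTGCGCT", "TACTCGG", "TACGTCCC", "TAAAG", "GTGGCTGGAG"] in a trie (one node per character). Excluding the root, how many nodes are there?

54

Trace insertions, counting only characters that open a new branch:
  "TAGCT" → 5 new (T, A, G, C, T)
  "TAAAGT" → prefix "TA" already present; 4 new (A, A, G, T)
  "TACTTCC" → prefix "TA" already present; 5 new (C, T, T, C, C)
  "CGATAAT" → 7 new (C, G, A, T, A, A, T)
  "CGATAGC" → prefix "CGATA" already present; 2 new (G, C)
  "TAGCGGTTCCT" → prefix "TAGC" already present; 7 new (G, G, T, T, C, C, T)
  "TAGCTTGCGCT" → prefix "TAGCT" already present; 6 new (T, G, C, G, C, T)
  "TACTCGG" → prefix "TACT" already present; 3 new (C, G, G)
  "TACGTCCC" → prefix "TAC" already present; 5 new (G, T, C, C, C)
  "TAAAG" → prefix "TAAAG" already present; 0 new (none)
  "GTGGCTGGAG" → 10 new (G, T, G, G, C, T, G, G, A, G)
Total nodes = 5 + 4 + 5 + 7 + 2 + 7 + 6 + 3 + 5 + 0 + 10 = 54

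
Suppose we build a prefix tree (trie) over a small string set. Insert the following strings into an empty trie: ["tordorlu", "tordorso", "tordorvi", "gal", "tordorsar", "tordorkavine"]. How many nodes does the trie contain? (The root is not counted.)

23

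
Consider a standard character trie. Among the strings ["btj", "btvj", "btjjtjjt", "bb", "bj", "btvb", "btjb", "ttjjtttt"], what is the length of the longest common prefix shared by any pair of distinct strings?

The deepest shared node is where two words last agree before diverging.
"btj" and "btjb" agree on "btj" (3 characters) before diverging; nothing deeper is shared.
Longest shared-prefix length: 3

3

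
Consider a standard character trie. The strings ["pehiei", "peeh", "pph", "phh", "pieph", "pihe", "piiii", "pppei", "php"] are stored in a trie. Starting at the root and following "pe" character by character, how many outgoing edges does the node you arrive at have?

Follow the path "pe" to its node, then look at its outgoing edges.
Characters that immediately follow "pe" among the stored strings: {e, h}.
That node has 2 child edges.

2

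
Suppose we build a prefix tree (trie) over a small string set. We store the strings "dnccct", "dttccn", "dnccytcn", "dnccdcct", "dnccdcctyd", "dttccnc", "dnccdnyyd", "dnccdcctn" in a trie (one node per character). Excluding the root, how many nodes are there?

27

For each word, the new-node count is its length minus the longest prefix already in the trie:
  "dnccct" → 6 new (d, n, c, c, c, t)
  "dttccn" → prefix "d" already present; 5 new (t, t, c, c, n)
  "dnccytcn" → prefix "dncc" already present; 4 new (y, t, c, n)
  "dnccdcct" → prefix "dncc" already present; 4 new (d, c, c, t)
  "dnccdcctyd" → prefix "dnccdcct" already present; 2 new (y, d)
  "dttccnc" → prefix "dttccn" already present; 1 new (c)
  "dnccdnyyd" → prefix "dnccd" already present; 4 new (n, y, y, d)
  "dnccdcctn" → prefix "dnccdcct" already present; 1 new (n)
Total nodes = 6 + 5 + 4 + 4 + 2 + 1 + 4 + 1 = 27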